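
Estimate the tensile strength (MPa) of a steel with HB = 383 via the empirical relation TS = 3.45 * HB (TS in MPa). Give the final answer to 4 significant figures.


TS (MPa) = 3.45 * HB
TS = 3.45 * 383
TS = 1321 MPa


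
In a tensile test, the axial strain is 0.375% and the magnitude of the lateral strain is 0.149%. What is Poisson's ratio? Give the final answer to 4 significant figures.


nu = -epsilon_lat / epsilon_axial
Lateral strain is contraction (negative), so using magnitudes:
nu = 0.149 / 0.375
nu = 0.3973


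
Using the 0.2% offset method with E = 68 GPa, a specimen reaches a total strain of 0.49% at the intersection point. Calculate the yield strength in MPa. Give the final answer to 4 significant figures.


Offset strain = 0.002
Elastic strain at yield = total_strain - offset = 4.9e-03 - 0.002 = 2.9e-03
sigma_y = E * elastic_strain = 68000 * 2.9e-03
sigma_y = 197.2 MPa


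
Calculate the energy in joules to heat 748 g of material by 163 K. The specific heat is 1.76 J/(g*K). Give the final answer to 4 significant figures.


Q = m * cp * dT
Q = 748 * 1.76 * 163
Q = 214600 J


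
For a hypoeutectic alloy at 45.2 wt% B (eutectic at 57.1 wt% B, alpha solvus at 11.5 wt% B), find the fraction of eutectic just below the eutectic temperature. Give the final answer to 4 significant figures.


f_primary = (C_e - C0) / (C_e - C_alpha_max)
f_primary = (57.1 - 45.2) / (57.1 - 11.5)
f_primary = 0.260965
f_eutectic = 1 - 0.260965 = 0.739


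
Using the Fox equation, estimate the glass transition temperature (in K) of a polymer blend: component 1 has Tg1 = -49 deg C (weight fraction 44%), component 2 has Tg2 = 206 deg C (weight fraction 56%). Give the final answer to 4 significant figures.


1/Tg = w1/Tg1 + w2/Tg2 (in Kelvin)
Tg1 = 224.15 K, Tg2 = 479.15 K
1/Tg = 0.44/224.15 + 0.56/479.15
Tg = 319.3 K


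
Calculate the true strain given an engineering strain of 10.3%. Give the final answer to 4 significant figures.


epsilon_true = ln(1 + epsilon_eng)
epsilon_true = ln(1 + 0.103)
epsilon_true = 0.09803


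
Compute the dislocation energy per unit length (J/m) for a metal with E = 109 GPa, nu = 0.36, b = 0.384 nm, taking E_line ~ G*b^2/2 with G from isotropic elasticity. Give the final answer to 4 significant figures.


Step 1: G = E / (2*(1+nu))
G = 109 / (2*(1+0.36)) = 40.0735 GPa = 4.00735e+10 Pa
Step 2: E_line = G*b^2/2
b = 0.384 nm = 3.84e-10 m
E_line = 0.5 * 4.00735e+10 * (3.84e-10)^2 = 2.955e-09 J/m


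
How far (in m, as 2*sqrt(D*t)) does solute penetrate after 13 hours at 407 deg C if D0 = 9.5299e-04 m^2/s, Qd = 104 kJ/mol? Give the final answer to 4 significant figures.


Step 1: D = D0 * exp(-Qd/(R*T))
T = 680.15 K
D = 9.5299e-04 * exp(-104e3 / (8.314 * 680.15)) = 9.81148e-12 m^2/s
Step 2: L = 2*sqrt(D*t)
t = 13 h = 46800 s
L = 2*sqrt(9.81148e-12 * 46800) = 1.355e-03 m


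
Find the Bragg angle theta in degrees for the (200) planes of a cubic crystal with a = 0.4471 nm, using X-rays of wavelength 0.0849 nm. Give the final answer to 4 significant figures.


d = a / sqrt(h^2+k^2+l^2)
d = 0.4471 / sqrt(4) = 0.22355 nm
lambda = 2*d*sin(theta)  =>  sin(theta) = lambda / (2*d)
sin(theta) = 0.0849 / (2 * 0.22355) = 0.18989
theta = 10.95 deg


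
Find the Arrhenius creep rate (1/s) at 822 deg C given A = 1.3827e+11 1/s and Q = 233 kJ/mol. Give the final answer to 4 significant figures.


rate = A * exp(-Q / (R*T))
T = 822 + 273.15 = 1095.15 K
rate = 1.3827e+11 * exp(-233e3 / (8.314 * 1095.15))
rate = 1.064 1/s


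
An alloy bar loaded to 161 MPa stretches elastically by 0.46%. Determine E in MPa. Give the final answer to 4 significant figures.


E = sigma / epsilon
epsilon = 0.46% = 4.6e-03
E = 161 / 4.6e-03
E = 35000 MPa


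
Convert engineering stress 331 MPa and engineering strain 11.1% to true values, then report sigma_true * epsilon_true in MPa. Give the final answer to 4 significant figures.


sigma_true = sigma_eng * (1 + epsilon_eng)
sigma_true = 331 * (1 + 0.111) = 367.741 MPa
epsilon_true = ln(1 + epsilon_eng)
epsilon_true = ln(1 + 0.111) = 0.105261
sigma_true * epsilon_true = 367.741 * 0.105261 = 38.71 MPa


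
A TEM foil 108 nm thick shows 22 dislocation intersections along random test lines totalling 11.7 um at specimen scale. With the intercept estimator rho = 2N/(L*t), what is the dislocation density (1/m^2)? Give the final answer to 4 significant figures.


rho = 2N / (L * t)
L = 11.7 um = 1.17e-05 m, t = 108 nm = 1.08e-07 m
rho = 2 * 22 / (1.17e-05 * 1.08e-07)
rho = 3.482e+13 1/m^2


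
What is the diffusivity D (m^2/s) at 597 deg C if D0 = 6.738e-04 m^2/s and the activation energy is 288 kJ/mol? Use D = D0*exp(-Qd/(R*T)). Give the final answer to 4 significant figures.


D = D0 * exp(-Qd / (R*T))
T = 870.15 K
D = 6.738e-04 * exp(-288e3 / (8.314 * 870.15))
D = 3.463e-21 m^2/s


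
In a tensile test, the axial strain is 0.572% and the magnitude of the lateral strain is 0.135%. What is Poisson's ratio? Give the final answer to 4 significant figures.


nu = -epsilon_lat / epsilon_axial
Lateral strain is contraction (negative), so using magnitudes:
nu = 0.135 / 0.572
nu = 0.236


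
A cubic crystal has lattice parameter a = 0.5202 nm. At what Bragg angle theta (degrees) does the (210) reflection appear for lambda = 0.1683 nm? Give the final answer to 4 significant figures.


d = a / sqrt(h^2+k^2+l^2)
d = 0.5202 / sqrt(5) = 0.232641 nm
lambda = 2*d*sin(theta)  =>  sin(theta) = lambda / (2*d)
sin(theta) = 0.1683 / (2 * 0.232641) = 0.361717
theta = 21.21 deg


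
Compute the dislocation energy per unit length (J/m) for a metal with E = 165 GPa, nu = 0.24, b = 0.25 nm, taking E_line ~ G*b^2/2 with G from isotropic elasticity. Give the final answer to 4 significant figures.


Step 1: G = E / (2*(1+nu))
G = 165 / (2*(1+0.24)) = 66.5323 GPa = 6.65323e+10 Pa
Step 2: E_line = G*b^2/2
b = 0.25 nm = 2.5e-10 m
E_line = 0.5 * 6.65323e+10 * (2.5e-10)^2 = 2.079e-09 J/m


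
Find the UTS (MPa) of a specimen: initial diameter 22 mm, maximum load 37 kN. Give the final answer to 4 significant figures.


A0 = pi*(d/2)^2 = pi*(22/2)^2 = 380.133 mm^2
UTS = F_max / A0 = 37*1000 / 380.133
UTS = 97.33 MPa


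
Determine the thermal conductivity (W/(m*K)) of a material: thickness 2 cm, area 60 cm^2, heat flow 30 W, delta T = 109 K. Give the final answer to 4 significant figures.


k = Q*L / (A*dT)
L = 0.02 m, A = 6e-03 m^2
k = 30 * 0.02 / (6e-03 * 109)
k = 0.9174 W/(m*K)


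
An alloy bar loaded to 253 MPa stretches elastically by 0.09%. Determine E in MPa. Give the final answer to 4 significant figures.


E = sigma / epsilon
epsilon = 0.09% = 9e-04
E = 253 / 9e-04
E = 281100 MPa


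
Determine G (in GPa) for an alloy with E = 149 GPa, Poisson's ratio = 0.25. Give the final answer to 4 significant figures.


G = E / (2*(1+nu))
G = 149 / (2*(1+0.25))
G = 59.6 GPa


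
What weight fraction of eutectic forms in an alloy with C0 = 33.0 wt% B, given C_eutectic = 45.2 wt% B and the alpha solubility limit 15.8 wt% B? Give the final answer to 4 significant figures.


f_primary = (C_e - C0) / (C_e - C_alpha_max)
f_primary = (45.2 - 33.0) / (45.2 - 15.8)
f_primary = 0.414966
f_eutectic = 1 - 0.414966 = 0.585


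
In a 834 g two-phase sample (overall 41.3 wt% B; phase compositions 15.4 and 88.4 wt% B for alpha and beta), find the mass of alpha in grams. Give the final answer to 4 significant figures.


f_alpha = (C_beta - C0) / (C_beta - C_alpha)
f_alpha = (88.4 - 41.3) / (88.4 - 15.4) = 0.645205
m_alpha = f_alpha * m_total = 0.645205 * 834 = 538.1 g


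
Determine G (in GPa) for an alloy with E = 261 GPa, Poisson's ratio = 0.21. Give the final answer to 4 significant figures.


G = E / (2*(1+nu))
G = 261 / (2*(1+0.21))
G = 107.9 GPa


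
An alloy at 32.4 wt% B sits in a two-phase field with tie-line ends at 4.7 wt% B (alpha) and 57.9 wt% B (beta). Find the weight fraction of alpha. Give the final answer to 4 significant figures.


f_alpha = (C_beta - C0) / (C_beta - C_alpha)
f_alpha = (57.9 - 32.4) / (57.9 - 4.7)
f_alpha = 0.4793


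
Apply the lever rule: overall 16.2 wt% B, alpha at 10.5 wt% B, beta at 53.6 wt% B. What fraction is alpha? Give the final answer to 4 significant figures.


f_alpha = (C_beta - C0) / (C_beta - C_alpha)
f_alpha = (53.6 - 16.2) / (53.6 - 10.5)
f_alpha = 0.8677


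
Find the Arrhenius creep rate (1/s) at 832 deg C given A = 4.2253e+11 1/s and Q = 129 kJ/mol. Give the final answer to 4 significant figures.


rate = A * exp(-Q / (R*T))
T = 832 + 273.15 = 1105.15 K
rate = 4.2253e+11 * exp(-129e3 / (8.314 * 1105.15))
rate = 337700 1/s


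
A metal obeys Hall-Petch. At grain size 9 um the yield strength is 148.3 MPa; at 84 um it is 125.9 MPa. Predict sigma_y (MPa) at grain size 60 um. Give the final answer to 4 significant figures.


sigma_y = sigma0 + k / sqrt(d)
1/sqrt(d1) = 1/sqrt(9e-06) = 333.333;  1/sqrt(d2) = 109.109
k = (sigma1 - sigma2) / (1/sqrt(d1) - 1/sqrt(d2)) = (148.3 - 125.9) / (333.333 - 109.109) = 0.0998999 MPa*m^0.5
sigma0 = sigma1 - k/sqrt(d1) = 148.3 - 0.0998999*333.333 = 115 MPa
sigma_y(d3) = 115 + 0.0998999 / sqrt(6e-05) = 127.9 MPa


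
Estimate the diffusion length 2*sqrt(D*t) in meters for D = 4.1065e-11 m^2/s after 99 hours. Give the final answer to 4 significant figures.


t = 99 hr = 356400 s
Diffusion length = 2*sqrt(D*t)
= 2*sqrt(4.1065e-11 * 356400)
= 7.651e-03 m


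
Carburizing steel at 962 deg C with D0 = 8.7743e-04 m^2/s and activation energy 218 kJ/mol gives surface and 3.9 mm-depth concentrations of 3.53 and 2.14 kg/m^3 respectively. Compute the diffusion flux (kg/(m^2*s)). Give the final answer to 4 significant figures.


Step 1: D = D0 * exp(-Qd/(R*T))
T = 962 + 273.15 = 1235.15 K
D = 8.7743e-04 * exp(-218e3 / (8.314 * 1235.15)) = 5.29217e-13 m^2/s
Step 2: J = D * (C1 - C2) / dx
J = 5.29217e-13 * (3.53 - 2.14) / 3.9e-03
J = 1.886e-10 kg/(m^2*s)


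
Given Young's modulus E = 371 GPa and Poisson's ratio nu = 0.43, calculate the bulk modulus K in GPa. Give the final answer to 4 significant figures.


K = E / (3*(1-2*nu))
K = 371 / (3*(1-2*0.43))
K = 883.3 GPa


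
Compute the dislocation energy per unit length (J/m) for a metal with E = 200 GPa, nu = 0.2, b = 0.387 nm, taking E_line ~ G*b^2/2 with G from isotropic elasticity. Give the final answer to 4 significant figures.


Step 1: G = E / (2*(1+nu))
G = 200 / (2*(1+0.2)) = 83.3333 GPa = 8.33333e+10 Pa
Step 2: E_line = G*b^2/2
b = 0.387 nm = 3.87e-10 m
E_line = 0.5 * 8.33333e+10 * (3.87e-10)^2 = 6.24e-09 J/m


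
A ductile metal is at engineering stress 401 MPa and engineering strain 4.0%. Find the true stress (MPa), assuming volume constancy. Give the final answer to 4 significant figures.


sigma_true = sigma_eng * (1 + epsilon_eng)
sigma_true = 401 * (1 + 0.04)
sigma_true = 417 MPa


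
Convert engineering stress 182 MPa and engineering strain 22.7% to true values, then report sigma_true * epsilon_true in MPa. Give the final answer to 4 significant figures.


sigma_true = sigma_eng * (1 + epsilon_eng)
sigma_true = 182 * (1 + 0.227) = 223.314 MPa
epsilon_true = ln(1 + epsilon_eng)
epsilon_true = ln(1 + 0.227) = 0.204572
sigma_true * epsilon_true = 223.314 * 0.204572 = 45.68 MPa


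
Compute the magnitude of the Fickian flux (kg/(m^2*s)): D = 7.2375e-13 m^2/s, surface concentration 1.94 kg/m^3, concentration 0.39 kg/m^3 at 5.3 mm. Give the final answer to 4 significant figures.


J = -D * (dC/dx) = D * (C1 - C2) / dx
J = 7.2375e-13 * (1.94 - 0.39) / 5.3e-03
J = 2.117e-10 kg/(m^2*s)


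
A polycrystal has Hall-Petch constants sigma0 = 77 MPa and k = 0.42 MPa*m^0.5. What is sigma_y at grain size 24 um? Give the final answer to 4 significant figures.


sigma_y = sigma0 + k / sqrt(d)
d = 24 um = 2.4e-05 m
sigma_y = 77 + 0.42 / sqrt(2.4e-05)
sigma_y = 162.7 MPa


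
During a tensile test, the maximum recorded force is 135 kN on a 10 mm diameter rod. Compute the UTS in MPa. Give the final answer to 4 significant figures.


A0 = pi*(d/2)^2 = pi*(10/2)^2 = 78.5398 mm^2
UTS = F_max / A0 = 135*1000 / 78.5398
UTS = 1719 MPa


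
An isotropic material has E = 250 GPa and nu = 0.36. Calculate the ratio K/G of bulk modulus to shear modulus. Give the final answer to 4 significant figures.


G = E / (2*(1+nu))
G = 250 / (2*(1+0.36)) = 91.9118 GPa
K = E / (3*(1-2*nu))
K = 250 / (3*(1-2*0.36)) = 297.619 GPa
K/G = 297.619 / 91.9118 = 3.238


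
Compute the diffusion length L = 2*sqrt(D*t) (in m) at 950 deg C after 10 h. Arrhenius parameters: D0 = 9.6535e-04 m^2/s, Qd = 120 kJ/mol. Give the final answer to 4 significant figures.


Step 1: D = D0 * exp(-Qd/(R*T))
T = 1223.15 K
D = 9.6535e-04 * exp(-120e3 / (8.314 * 1223.15)) = 7.24266e-09 m^2/s
Step 2: L = 2*sqrt(D*t)
t = 10 h = 36000 s
L = 2*sqrt(7.24266e-09 * 36000) = 0.03229 m


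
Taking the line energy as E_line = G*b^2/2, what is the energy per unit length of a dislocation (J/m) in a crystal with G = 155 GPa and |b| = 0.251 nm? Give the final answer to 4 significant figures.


E = G*b^2/2
b = 0.251 nm = 2.51e-10 m
G = 155 GPa = 1.55e+11 Pa
E = 0.5 * 1.55e+11 * (2.51e-10)^2
E = 4.883e-09 J/m


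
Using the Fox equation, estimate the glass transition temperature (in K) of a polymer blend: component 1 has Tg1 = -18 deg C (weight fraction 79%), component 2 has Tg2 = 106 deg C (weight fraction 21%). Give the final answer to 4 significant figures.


1/Tg = w1/Tg1 + w2/Tg2 (in Kelvin)
Tg1 = 255.15 K, Tg2 = 379.15 K
1/Tg = 0.79/255.15 + 0.21/379.15
Tg = 274 K


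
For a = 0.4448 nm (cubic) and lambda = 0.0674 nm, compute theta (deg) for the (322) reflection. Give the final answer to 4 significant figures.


d = a / sqrt(h^2+k^2+l^2)
d = 0.4448 / sqrt(17) = 0.10788 nm
lambda = 2*d*sin(theta)  =>  sin(theta) = lambda / (2*d)
sin(theta) = 0.0674 / (2 * 0.10788) = 0.312385
theta = 18.2 deg


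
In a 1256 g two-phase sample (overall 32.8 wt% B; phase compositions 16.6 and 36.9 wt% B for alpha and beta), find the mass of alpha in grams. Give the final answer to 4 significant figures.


f_alpha = (C_beta - C0) / (C_beta - C_alpha)
f_alpha = (36.9 - 32.8) / (36.9 - 16.6) = 0.20197
m_alpha = f_alpha * m_total = 0.20197 * 1256 = 253.7 g


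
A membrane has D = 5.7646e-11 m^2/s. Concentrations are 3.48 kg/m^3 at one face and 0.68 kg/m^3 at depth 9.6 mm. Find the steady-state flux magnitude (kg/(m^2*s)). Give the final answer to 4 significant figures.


J = -D * (dC/dx) = D * (C1 - C2) / dx
J = 5.7646e-11 * (3.48 - 0.68) / 9.6e-03
J = 1.681e-08 kg/(m^2*s)


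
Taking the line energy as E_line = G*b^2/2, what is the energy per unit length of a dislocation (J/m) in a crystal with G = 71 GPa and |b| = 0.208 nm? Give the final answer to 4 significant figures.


E = G*b^2/2
b = 0.208 nm = 2.08e-10 m
G = 71 GPa = 7.1e+10 Pa
E = 0.5 * 7.1e+10 * (2.08e-10)^2
E = 1.536e-09 J/m


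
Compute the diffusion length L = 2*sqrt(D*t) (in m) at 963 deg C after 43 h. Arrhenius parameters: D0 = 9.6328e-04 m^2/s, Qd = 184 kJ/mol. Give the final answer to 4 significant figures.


Step 1: D = D0 * exp(-Qd/(R*T))
T = 1236.15 K
D = 9.6328e-04 * exp(-184e3 / (8.314 * 1236.15)) = 1.61579e-11 m^2/s
Step 2: L = 2*sqrt(D*t)
t = 43 h = 154800 s
L = 2*sqrt(1.61579e-11 * 154800) = 3.163e-03 m


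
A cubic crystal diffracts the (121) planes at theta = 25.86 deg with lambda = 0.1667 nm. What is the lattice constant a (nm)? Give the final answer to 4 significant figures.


d = lambda / (2*sin(theta))
d = 0.1667 / (2*sin(25.86 deg))
d = 0.191094 nm
a = d * sqrt(h^2+k^2+l^2) = 0.191094 * sqrt(6)
a = 0.4681 nm


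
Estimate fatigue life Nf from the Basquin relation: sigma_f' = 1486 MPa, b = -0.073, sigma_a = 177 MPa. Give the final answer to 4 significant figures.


sigma_a = sigma_f' * (2*Nf)^b
2*Nf = (sigma_a / sigma_f')^(1/b)
2*Nf = (177 / 1486)^(1/-0.073)
2*Nf = 4.55154e+12
Nf = 2.276e+12 cycles


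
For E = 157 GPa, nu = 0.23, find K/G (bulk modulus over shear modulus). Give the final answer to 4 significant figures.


G = E / (2*(1+nu))
G = 157 / (2*(1+0.23)) = 63.8211 GPa
K = E / (3*(1-2*nu))
K = 157 / (3*(1-2*0.23)) = 96.9136 GPa
K/G = 96.9136 / 63.8211 = 1.519


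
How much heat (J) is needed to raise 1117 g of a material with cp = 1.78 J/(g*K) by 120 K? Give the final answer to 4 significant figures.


Q = m * cp * dT
Q = 1117 * 1.78 * 120
Q = 238600 J


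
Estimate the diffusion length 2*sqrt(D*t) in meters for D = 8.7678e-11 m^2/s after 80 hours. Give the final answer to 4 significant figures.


t = 80 hr = 288000 s
Diffusion length = 2*sqrt(D*t)
= 2*sqrt(8.7678e-11 * 288000)
= 0.01005 m


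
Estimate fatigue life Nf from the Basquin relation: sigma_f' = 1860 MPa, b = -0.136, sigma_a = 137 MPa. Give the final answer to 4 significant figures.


sigma_a = sigma_f' * (2*Nf)^b
2*Nf = (sigma_a / sigma_f')^(1/b)
2*Nf = (137 / 1860)^(1/-0.136)
2*Nf = 2.13479e+08
Nf = 1.067e+08 cycles


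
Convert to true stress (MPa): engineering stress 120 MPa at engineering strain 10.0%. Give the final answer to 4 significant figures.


sigma_true = sigma_eng * (1 + epsilon_eng)
sigma_true = 120 * (1 + 0.1)
sigma_true = 132 MPa


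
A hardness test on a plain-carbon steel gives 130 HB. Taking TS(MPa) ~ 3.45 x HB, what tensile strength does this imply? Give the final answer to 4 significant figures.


TS (MPa) = 3.45 * HB
TS = 3.45 * 130
TS = 448.5 MPa


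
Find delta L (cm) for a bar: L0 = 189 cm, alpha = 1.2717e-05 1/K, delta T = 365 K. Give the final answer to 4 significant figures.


dL = L0 * alpha * dT
dL = 189 * 1.2717e-05 * 365
dL = 0.8773 cm


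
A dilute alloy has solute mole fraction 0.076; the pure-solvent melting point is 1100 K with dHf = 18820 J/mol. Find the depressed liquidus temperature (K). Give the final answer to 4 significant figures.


dT = R*Tm^2*x / dHf
dT = 8.314 * 1100^2 * 0.076 / 18820
dT = 40.6246 K
T_new = 1100 - 40.6246 = 1059 K


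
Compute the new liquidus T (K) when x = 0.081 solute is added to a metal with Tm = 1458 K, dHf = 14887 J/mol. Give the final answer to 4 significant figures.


dT = R*Tm^2*x / dHf
dT = 8.314 * 1458^2 * 0.081 / 14887
dT = 96.1619 K
T_new = 1458 - 96.1619 = 1362 K


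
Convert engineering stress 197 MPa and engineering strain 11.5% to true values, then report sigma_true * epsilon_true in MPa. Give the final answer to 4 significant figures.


sigma_true = sigma_eng * (1 + epsilon_eng)
sigma_true = 197 * (1 + 0.115) = 219.655 MPa
epsilon_true = ln(1 + epsilon_eng)
epsilon_true = ln(1 + 0.115) = 0.108854
sigma_true * epsilon_true = 219.655 * 0.108854 = 23.91 MPa


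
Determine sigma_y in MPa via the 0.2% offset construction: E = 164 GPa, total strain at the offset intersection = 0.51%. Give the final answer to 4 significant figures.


Offset strain = 0.002
Elastic strain at yield = total_strain - offset = 5.1e-03 - 0.002 = 3.1e-03
sigma_y = E * elastic_strain = 164000 * 3.1e-03
sigma_y = 508.4 MPa


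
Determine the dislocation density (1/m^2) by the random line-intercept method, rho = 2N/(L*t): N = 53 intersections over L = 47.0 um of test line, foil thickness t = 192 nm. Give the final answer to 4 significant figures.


rho = 2N / (L * t)
L = 47.0 um = 4.7e-05 m, t = 192 nm = 1.92e-07 m
rho = 2 * 53 / (4.7e-05 * 1.92e-07)
rho = 1.175e+13 1/m^2


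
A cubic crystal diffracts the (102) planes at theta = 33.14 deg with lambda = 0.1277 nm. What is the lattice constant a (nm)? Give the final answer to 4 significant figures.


d = lambda / (2*sin(theta))
d = 0.1277 / (2*sin(33.14 deg))
d = 0.116795 nm
a = d * sqrt(h^2+k^2+l^2) = 0.116795 * sqrt(5)
a = 0.2612 nm


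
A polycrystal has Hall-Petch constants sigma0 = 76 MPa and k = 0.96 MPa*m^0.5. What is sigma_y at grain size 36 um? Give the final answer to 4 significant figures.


sigma_y = sigma0 + k / sqrt(d)
d = 36 um = 3.6e-05 m
sigma_y = 76 + 0.96 / sqrt(3.6e-05)
sigma_y = 236 MPa


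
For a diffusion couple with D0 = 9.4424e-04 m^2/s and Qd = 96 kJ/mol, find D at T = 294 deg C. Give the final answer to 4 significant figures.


D = D0 * exp(-Qd / (R*T))
T = 567.15 K
D = 9.4424e-04 * exp(-96e3 / (8.314 * 567.15))
D = 1.359e-12 m^2/s


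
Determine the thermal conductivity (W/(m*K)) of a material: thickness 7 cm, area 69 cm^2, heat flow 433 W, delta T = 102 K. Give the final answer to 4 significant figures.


k = Q*L / (A*dT)
L = 0.07 m, A = 6.9e-03 m^2
k = 433 * 0.07 / (6.9e-03 * 102)
k = 43.07 W/(m*K)


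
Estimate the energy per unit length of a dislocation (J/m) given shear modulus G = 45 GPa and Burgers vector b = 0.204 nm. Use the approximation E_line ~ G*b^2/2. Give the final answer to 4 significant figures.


E = G*b^2/2
b = 0.204 nm = 2.04e-10 m
G = 45 GPa = 4.5e+10 Pa
E = 0.5 * 4.5e+10 * (2.04e-10)^2
E = 9.364e-10 J/m


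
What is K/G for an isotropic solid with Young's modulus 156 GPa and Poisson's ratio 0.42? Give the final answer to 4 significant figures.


G = E / (2*(1+nu))
G = 156 / (2*(1+0.42)) = 54.9296 GPa
K = E / (3*(1-2*nu))
K = 156 / (3*(1-2*0.42)) = 325 GPa
K/G = 325 / 54.9296 = 5.917


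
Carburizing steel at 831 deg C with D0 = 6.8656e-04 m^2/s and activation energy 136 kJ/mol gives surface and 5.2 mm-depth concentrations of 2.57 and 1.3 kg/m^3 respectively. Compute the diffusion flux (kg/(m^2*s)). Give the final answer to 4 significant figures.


Step 1: D = D0 * exp(-Qd/(R*T))
T = 831 + 273.15 = 1104.15 K
D = 6.8656e-04 * exp(-136e3 / (8.314 * 1104.15)) = 2.52708e-10 m^2/s
Step 2: J = D * (C1 - C2) / dx
J = 2.52708e-10 * (2.57 - 1.3) / 5.2e-03
J = 6.172e-08 kg/(m^2*s)


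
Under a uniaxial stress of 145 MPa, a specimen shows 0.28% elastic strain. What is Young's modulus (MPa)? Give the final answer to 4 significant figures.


E = sigma / epsilon
epsilon = 0.28% = 2.8e-03
E = 145 / 2.8e-03
E = 51790 MPa


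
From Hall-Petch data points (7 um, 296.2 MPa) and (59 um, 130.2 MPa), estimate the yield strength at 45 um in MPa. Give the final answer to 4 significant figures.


sigma_y = sigma0 + k / sqrt(d)
1/sqrt(d1) = 1/sqrt(7e-06) = 377.964;  1/sqrt(d2) = 130.189
k = (sigma1 - sigma2) / (1/sqrt(d1) - 1/sqrt(d2)) = (296.2 - 130.2) / (377.964 - 130.189) = 0.669961 MPa*m^0.5
sigma0 = sigma1 - k/sqrt(d1) = 296.2 - 0.669961*377.964 = 42.9785 MPa
sigma_y(d3) = 42.9785 + 0.669961 / sqrt(4.5e-05) = 142.9 MPa


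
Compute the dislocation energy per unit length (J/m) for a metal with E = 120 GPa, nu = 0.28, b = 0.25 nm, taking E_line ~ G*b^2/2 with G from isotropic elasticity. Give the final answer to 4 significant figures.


Step 1: G = E / (2*(1+nu))
G = 120 / (2*(1+0.28)) = 46.875 GPa = 4.6875e+10 Pa
Step 2: E_line = G*b^2/2
b = 0.25 nm = 2.5e-10 m
E_line = 0.5 * 4.6875e+10 * (2.5e-10)^2 = 1.465e-09 J/m


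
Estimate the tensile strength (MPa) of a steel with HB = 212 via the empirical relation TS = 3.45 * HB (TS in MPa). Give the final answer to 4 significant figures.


TS (MPa) = 3.45 * HB
TS = 3.45 * 212
TS = 731.4 MPa


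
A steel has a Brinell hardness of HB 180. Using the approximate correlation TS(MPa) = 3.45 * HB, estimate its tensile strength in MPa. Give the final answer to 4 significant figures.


TS (MPa) = 3.45 * HB
TS = 3.45 * 180
TS = 621 MPa


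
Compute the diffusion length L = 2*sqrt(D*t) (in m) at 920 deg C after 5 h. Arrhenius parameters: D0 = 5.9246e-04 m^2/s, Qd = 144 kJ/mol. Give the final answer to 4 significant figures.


Step 1: D = D0 * exp(-Qd/(R*T))
T = 1193.15 K
D = 5.9246e-04 * exp(-144e3 / (8.314 * 1193.15)) = 2.9396e-10 m^2/s
Step 2: L = 2*sqrt(D*t)
t = 5 h = 18000 s
L = 2*sqrt(2.9396e-10 * 18000) = 4.601e-03 m


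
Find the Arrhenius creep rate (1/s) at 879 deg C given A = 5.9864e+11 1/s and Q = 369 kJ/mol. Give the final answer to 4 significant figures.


rate = A * exp(-Q / (R*T))
T = 879 + 273.15 = 1152.15 K
rate = 5.9864e+11 * exp(-369e3 / (8.314 * 1152.15))
rate = 1.115e-05 1/s


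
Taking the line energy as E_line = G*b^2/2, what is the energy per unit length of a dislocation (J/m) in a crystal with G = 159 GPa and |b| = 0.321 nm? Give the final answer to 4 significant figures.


E = G*b^2/2
b = 0.321 nm = 3.21e-10 m
G = 159 GPa = 1.59e+11 Pa
E = 0.5 * 1.59e+11 * (3.21e-10)^2
E = 8.192e-09 J/m


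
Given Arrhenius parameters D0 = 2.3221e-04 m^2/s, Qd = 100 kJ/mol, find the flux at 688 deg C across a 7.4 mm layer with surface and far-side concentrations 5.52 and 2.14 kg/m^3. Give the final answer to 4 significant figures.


Step 1: D = D0 * exp(-Qd/(R*T))
T = 688 + 273.15 = 961.15 K
D = 2.3221e-04 * exp(-100e3 / (8.314 * 961.15)) = 8.5327e-10 m^2/s
Step 2: J = D * (C1 - C2) / dx
J = 8.5327e-10 * (5.52 - 2.14) / 7.4e-03
J = 3.897e-07 kg/(m^2*s)


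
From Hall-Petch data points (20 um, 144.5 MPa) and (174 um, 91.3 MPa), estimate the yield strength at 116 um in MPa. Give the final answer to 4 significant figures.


sigma_y = sigma0 + k / sqrt(d)
1/sqrt(d1) = 1/sqrt(2e-05) = 223.607;  1/sqrt(d2) = 75.8098
k = (sigma1 - sigma2) / (1/sqrt(d1) - 1/sqrt(d2)) = (144.5 - 91.3) / (223.607 - 75.8098) = 0.359953 MPa*m^0.5
sigma0 = sigma1 - k/sqrt(d1) = 144.5 - 0.359953*223.607 = 64.012 MPa
sigma_y(d3) = 64.012 + 0.359953 / sqrt(1.16e-04) = 97.43 MPa


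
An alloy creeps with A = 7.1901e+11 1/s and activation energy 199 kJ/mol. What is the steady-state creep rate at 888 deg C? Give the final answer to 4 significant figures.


rate = A * exp(-Q / (R*T))
T = 888 + 273.15 = 1161.15 K
rate = 7.1901e+11 * exp(-199e3 / (8.314 * 1161.15))
rate = 802.3 1/s


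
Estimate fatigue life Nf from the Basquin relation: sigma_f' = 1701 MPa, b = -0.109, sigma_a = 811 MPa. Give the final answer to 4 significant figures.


sigma_a = sigma_f' * (2*Nf)^b
2*Nf = (sigma_a / sigma_f')^(1/b)
2*Nf = (811 / 1701)^(1/-0.109)
2*Nf = 893.767
Nf = 446.9 cycles


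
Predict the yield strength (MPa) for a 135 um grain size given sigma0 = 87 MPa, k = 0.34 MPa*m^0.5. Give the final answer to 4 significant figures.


sigma_y = sigma0 + k / sqrt(d)
d = 135 um = 1.35e-04 m
sigma_y = 87 + 0.34 / sqrt(1.35e-04)
sigma_y = 116.3 MPa


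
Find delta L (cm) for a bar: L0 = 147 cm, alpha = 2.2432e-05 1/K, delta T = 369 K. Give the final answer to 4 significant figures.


dL = L0 * alpha * dT
dL = 147 * 2.2432e-05 * 369
dL = 1.217 cm


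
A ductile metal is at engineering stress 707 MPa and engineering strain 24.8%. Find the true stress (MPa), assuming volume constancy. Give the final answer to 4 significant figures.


sigma_true = sigma_eng * (1 + epsilon_eng)
sigma_true = 707 * (1 + 0.248)
sigma_true = 882.3 MPa


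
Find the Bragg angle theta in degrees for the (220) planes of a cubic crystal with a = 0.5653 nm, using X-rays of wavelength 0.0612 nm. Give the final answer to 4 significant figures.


d = a / sqrt(h^2+k^2+l^2)
d = 0.5653 / sqrt(8) = 0.199864 nm
lambda = 2*d*sin(theta)  =>  sin(theta) = lambda / (2*d)
sin(theta) = 0.0612 / (2 * 0.199864) = 0.153104
theta = 8.807 deg


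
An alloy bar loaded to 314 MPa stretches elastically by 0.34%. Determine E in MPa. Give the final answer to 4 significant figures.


E = sigma / epsilon
epsilon = 0.34% = 3.4e-03
E = 314 / 3.4e-03
E = 92350 MPa


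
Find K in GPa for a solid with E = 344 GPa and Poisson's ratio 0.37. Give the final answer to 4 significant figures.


K = E / (3*(1-2*nu))
K = 344 / (3*(1-2*0.37))
K = 441 GPa


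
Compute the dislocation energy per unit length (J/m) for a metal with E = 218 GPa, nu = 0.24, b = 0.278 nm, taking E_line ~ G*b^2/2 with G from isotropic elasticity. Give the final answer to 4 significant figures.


Step 1: G = E / (2*(1+nu))
G = 218 / (2*(1+0.24)) = 87.9032 GPa = 8.79032e+10 Pa
Step 2: E_line = G*b^2/2
b = 0.278 nm = 2.78e-10 m
E_line = 0.5 * 8.79032e+10 * (2.78e-10)^2 = 3.397e-09 J/m


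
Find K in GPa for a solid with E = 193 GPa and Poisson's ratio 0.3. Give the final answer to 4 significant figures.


K = E / (3*(1-2*nu))
K = 193 / (3*(1-2*0.3))
K = 160.8 GPa


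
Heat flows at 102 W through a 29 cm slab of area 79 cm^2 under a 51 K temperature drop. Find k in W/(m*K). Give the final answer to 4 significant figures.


k = Q*L / (A*dT)
L = 0.29 m, A = 7.9e-03 m^2
k = 102 * 0.29 / (7.9e-03 * 51)
k = 73.42 W/(m*K)


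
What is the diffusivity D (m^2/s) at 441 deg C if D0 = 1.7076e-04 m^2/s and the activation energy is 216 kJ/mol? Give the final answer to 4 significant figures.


D = D0 * exp(-Qd / (R*T))
T = 714.15 K
D = 1.7076e-04 * exp(-216e3 / (8.314 * 714.15))
D = 2.711e-20 m^2/s


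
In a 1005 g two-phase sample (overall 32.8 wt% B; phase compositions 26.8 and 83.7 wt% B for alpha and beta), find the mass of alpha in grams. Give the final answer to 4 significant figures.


f_alpha = (C_beta - C0) / (C_beta - C_alpha)
f_alpha = (83.7 - 32.8) / (83.7 - 26.8) = 0.894552
m_alpha = f_alpha * m_total = 0.894552 * 1005 = 899 g


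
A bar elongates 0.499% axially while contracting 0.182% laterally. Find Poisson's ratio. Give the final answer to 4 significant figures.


nu = -epsilon_lat / epsilon_axial
Lateral strain is contraction (negative), so using magnitudes:
nu = 0.182 / 0.499
nu = 0.3647


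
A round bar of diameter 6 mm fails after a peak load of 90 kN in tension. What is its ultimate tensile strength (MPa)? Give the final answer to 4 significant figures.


A0 = pi*(d/2)^2 = pi*(6/2)^2 = 28.2743 mm^2
UTS = F_max / A0 = 90*1000 / 28.2743
UTS = 3183 MPa


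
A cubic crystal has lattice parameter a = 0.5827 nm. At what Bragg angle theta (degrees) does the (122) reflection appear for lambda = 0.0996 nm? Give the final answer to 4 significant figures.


d = a / sqrt(h^2+k^2+l^2)
d = 0.5827 / sqrt(9) = 0.194233 nm
lambda = 2*d*sin(theta)  =>  sin(theta) = lambda / (2*d)
sin(theta) = 0.0996 / (2 * 0.194233) = 0.256393
theta = 14.86 deg


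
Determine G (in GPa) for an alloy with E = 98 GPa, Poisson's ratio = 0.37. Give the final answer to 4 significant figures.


G = E / (2*(1+nu))
G = 98 / (2*(1+0.37))
G = 35.77 GPa


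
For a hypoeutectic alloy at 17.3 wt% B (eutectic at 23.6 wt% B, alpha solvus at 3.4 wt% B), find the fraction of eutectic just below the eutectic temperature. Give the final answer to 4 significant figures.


f_primary = (C_e - C0) / (C_e - C_alpha_max)
f_primary = (23.6 - 17.3) / (23.6 - 3.4)
f_primary = 0.311881
f_eutectic = 1 - 0.311881 = 0.6881


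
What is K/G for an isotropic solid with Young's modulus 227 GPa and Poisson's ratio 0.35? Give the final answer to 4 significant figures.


G = E / (2*(1+nu))
G = 227 / (2*(1+0.35)) = 84.0741 GPa
K = E / (3*(1-2*nu))
K = 227 / (3*(1-2*0.35)) = 252.222 GPa
K/G = 252.222 / 84.0741 = 3


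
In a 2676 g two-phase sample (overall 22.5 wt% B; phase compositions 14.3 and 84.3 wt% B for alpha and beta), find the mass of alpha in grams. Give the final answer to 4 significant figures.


f_alpha = (C_beta - C0) / (C_beta - C_alpha)
f_alpha = (84.3 - 22.5) / (84.3 - 14.3) = 0.882857
m_alpha = f_alpha * m_total = 0.882857 * 2676 = 2363 g


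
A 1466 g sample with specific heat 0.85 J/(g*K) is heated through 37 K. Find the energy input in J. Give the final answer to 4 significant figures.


Q = m * cp * dT
Q = 1466 * 0.85 * 37
Q = 46110 J


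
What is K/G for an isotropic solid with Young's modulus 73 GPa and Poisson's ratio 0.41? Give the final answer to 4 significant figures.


G = E / (2*(1+nu))
G = 73 / (2*(1+0.41)) = 25.8865 GPa
K = E / (3*(1-2*nu))
K = 73 / (3*(1-2*0.41)) = 135.185 GPa
K/G = 135.185 / 25.8865 = 5.222


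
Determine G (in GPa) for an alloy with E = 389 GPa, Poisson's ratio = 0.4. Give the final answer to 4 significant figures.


G = E / (2*(1+nu))
G = 389 / (2*(1+0.4))
G = 138.9 GPa


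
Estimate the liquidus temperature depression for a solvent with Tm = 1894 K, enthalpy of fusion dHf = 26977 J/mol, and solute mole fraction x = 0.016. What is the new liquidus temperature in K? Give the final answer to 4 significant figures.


dT = R*Tm^2*x / dHf
dT = 8.314 * 1894^2 * 0.016 / 26977
dT = 17.6887 K
T_new = 1894 - 17.6887 = 1876 K


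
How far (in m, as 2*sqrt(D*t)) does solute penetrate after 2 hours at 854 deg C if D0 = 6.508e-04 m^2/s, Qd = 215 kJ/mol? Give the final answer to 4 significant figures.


Step 1: D = D0 * exp(-Qd/(R*T))
T = 1127.15 K
D = 6.508e-04 * exp(-215e3 / (8.314 * 1127.15)) = 7.07146e-14 m^2/s
Step 2: L = 2*sqrt(D*t)
t = 2 h = 7200 s
L = 2*sqrt(7.07146e-14 * 7200) = 4.513e-05 m


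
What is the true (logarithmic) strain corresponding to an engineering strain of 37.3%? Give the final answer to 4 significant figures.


epsilon_true = ln(1 + epsilon_eng)
epsilon_true = ln(1 + 0.373)
epsilon_true = 0.317


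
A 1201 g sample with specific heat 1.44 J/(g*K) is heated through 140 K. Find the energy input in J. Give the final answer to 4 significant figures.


Q = m * cp * dT
Q = 1201 * 1.44 * 140
Q = 242100 J


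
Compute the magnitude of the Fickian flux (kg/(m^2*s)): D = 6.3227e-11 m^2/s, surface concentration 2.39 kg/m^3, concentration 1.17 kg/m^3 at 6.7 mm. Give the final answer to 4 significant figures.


J = -D * (dC/dx) = D * (C1 - C2) / dx
J = 6.3227e-11 * (2.39 - 1.17) / 6.7e-03
J = 1.151e-08 kg/(m^2*s)


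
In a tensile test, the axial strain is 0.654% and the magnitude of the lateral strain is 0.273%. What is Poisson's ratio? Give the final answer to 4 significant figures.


nu = -epsilon_lat / epsilon_axial
Lateral strain is contraction (negative), so using magnitudes:
nu = 0.273 / 0.654
nu = 0.4174


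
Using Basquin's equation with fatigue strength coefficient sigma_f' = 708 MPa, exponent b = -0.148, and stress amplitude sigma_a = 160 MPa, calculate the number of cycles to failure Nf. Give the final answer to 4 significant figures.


sigma_a = sigma_f' * (2*Nf)^b
2*Nf = (sigma_a / sigma_f')^(1/b)
2*Nf = (160 / 708)^(1/-0.148)
2*Nf = 23135.5
Nf = 11570 cycles


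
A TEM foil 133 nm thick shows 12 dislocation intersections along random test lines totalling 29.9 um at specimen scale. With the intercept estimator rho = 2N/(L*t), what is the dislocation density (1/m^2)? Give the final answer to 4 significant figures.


rho = 2N / (L * t)
L = 29.9 um = 2.99e-05 m, t = 133 nm = 1.33e-07 m
rho = 2 * 12 / (2.99e-05 * 1.33e-07)
rho = 6.035e+12 1/m^2


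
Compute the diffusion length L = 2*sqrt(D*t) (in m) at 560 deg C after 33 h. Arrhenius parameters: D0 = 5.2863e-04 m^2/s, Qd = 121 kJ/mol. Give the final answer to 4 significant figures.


Step 1: D = D0 * exp(-Qd/(R*T))
T = 833.15 K
D = 5.2863e-04 * exp(-121e3 / (8.314 * 833.15)) = 1.37006e-11 m^2/s
Step 2: L = 2*sqrt(D*t)
t = 33 h = 118800 s
L = 2*sqrt(1.37006e-11 * 118800) = 2.552e-03 m


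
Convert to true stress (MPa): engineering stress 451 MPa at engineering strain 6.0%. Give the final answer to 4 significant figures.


sigma_true = sigma_eng * (1 + epsilon_eng)
sigma_true = 451 * (1 + 0.06)
sigma_true = 478.1 MPa


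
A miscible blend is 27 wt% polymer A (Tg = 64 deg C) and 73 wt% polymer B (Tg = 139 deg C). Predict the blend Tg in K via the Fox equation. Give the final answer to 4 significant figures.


1/Tg = w1/Tg1 + w2/Tg2 (in Kelvin)
Tg1 = 337.15 K, Tg2 = 412.15 K
1/Tg = 0.27/337.15 + 0.73/412.15
Tg = 388.8 K


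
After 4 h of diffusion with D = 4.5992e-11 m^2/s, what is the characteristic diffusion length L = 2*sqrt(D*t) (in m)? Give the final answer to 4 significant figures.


t = 4 hr = 14400 s
Diffusion length = 2*sqrt(D*t)
= 2*sqrt(4.5992e-11 * 14400)
= 1.628e-03 m


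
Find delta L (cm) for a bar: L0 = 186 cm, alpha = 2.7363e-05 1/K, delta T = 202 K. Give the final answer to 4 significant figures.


dL = L0 * alpha * dT
dL = 186 * 2.7363e-05 * 202
dL = 1.028 cm


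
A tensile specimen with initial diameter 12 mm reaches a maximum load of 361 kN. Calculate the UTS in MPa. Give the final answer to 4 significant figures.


A0 = pi*(d/2)^2 = pi*(12/2)^2 = 113.097 mm^2
UTS = F_max / A0 = 361*1000 / 113.097
UTS = 3192 MPa


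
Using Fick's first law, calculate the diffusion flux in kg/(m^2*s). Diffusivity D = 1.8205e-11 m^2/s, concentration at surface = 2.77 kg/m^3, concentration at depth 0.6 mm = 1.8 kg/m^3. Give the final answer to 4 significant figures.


J = -D * (dC/dx) = D * (C1 - C2) / dx
J = 1.8205e-11 * (2.77 - 1.8) / 6e-04
J = 2.943e-08 kg/(m^2*s)


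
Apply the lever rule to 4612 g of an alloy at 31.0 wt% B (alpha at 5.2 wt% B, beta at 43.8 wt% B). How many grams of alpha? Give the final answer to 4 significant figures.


f_alpha = (C_beta - C0) / (C_beta - C_alpha)
f_alpha = (43.8 - 31.0) / (43.8 - 5.2) = 0.331606
m_alpha = f_alpha * m_total = 0.331606 * 4612 = 1529 g


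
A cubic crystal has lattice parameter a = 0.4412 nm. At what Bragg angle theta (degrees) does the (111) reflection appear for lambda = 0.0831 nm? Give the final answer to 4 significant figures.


d = a / sqrt(h^2+k^2+l^2)
d = 0.4412 / sqrt(3) = 0.254727 nm
lambda = 2*d*sin(theta)  =>  sin(theta) = lambda / (2*d)
sin(theta) = 0.0831 / (2 * 0.254727) = 0.163116
theta = 9.388 deg


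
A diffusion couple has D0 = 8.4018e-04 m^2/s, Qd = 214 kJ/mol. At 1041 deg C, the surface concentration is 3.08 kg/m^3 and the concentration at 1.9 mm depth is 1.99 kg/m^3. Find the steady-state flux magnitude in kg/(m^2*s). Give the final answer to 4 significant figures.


Step 1: D = D0 * exp(-Qd/(R*T))
T = 1041 + 273.15 = 1314.15 K
D = 8.4018e-04 * exp(-214e3 / (8.314 * 1314.15)) = 2.61833e-12 m^2/s
Step 2: J = D * (C1 - C2) / dx
J = 2.61833e-12 * (3.08 - 1.99) / 1.9e-03
J = 1.502e-09 kg/(m^2*s)


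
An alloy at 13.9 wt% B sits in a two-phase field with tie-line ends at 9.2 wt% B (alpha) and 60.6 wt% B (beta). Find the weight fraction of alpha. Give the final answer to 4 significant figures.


f_alpha = (C_beta - C0) / (C_beta - C_alpha)
f_alpha = (60.6 - 13.9) / (60.6 - 9.2)
f_alpha = 0.9086


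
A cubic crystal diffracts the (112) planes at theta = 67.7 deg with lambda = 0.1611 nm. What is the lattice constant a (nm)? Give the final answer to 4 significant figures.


d = lambda / (2*sin(theta))
d = 0.1611 / (2*sin(67.7 deg))
d = 0.0870613 nm
a = d * sqrt(h^2+k^2+l^2) = 0.0870613 * sqrt(6)
a = 0.2133 nm


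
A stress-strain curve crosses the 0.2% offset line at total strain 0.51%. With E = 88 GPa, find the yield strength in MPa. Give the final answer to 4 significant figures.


Offset strain = 0.002
Elastic strain at yield = total_strain - offset = 5.1e-03 - 0.002 = 3.1e-03
sigma_y = E * elastic_strain = 88000 * 3.1e-03
sigma_y = 272.8 MPa


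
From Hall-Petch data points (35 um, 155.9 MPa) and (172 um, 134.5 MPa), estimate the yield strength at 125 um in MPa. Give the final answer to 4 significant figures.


sigma_y = sigma0 + k / sqrt(d)
1/sqrt(d1) = 1/sqrt(3.5e-05) = 169.031;  1/sqrt(d2) = 76.2493
k = (sigma1 - sigma2) / (1/sqrt(d1) - 1/sqrt(d2)) = (155.9 - 134.5) / (169.031 - 76.2493) = 0.230649 MPa*m^0.5
sigma0 = sigma1 - k/sqrt(d1) = 155.9 - 0.230649*169.031 = 116.913 MPa
sigma_y(d3) = 116.913 + 0.230649 / sqrt(1.25e-04) = 137.5 MPa


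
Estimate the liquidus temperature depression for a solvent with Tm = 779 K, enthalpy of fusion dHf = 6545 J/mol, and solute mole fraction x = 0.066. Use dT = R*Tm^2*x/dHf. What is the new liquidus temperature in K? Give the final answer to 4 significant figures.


dT = R*Tm^2*x / dHf
dT = 8.314 * 779^2 * 0.066 / 6545
dT = 50.8767 K
T_new = 779 - 50.8767 = 728.1 K


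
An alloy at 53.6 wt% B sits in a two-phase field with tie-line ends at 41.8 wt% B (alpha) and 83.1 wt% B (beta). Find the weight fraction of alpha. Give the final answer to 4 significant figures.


f_alpha = (C_beta - C0) / (C_beta - C_alpha)
f_alpha = (83.1 - 53.6) / (83.1 - 41.8)
f_alpha = 0.7143


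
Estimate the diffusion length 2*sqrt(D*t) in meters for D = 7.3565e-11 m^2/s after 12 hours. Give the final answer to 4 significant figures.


t = 12 hr = 43200 s
Diffusion length = 2*sqrt(D*t)
= 2*sqrt(7.3565e-11 * 43200)
= 3.565e-03 m
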